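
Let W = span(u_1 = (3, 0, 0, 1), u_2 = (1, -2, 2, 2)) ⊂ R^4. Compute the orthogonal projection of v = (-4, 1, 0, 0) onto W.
proj_W(v) = (-18/5, 0, 0, -6/5)

Set up U = [u_1 | ... | u_2] ∈ R^(4×2). The projector onto W = col(U) is P = U (U^T U)^(-1) U^T.
Compute U^T U =
  [10, 5]
  [5, 13],
and U^T v = (-12, -6).
Solve U^T U · c = U^T v for the coefficients: c = (-6/5, 0). The projection is proj_W(v) = U c.
Check: (v - proj_W(v)) · u_1 = 0  (should be 0).
Check: (v - proj_W(v)) · u_2 = 0  (should be 0).
Result: proj_W(v) = (-18/5, 0, 0, -6/5).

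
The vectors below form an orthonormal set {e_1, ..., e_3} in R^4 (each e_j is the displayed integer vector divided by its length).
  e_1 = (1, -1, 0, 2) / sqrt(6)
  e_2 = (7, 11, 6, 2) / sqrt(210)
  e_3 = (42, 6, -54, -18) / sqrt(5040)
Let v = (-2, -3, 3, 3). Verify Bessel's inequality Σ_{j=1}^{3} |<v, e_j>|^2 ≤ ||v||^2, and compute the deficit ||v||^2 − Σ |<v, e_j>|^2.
Σ |<v, e_j>|^2 = 123/4; ||v||^2 = 31; deficit = 1/4

Write each e_j = u_j / sqrt(<u_j, u_j>) where u_j is the displayed integer vector. Then <v, e_j> = <v, u_j> / sqrt(<u_j, u_j>), so |<v, e_j>|^2 = <v, u_j>^2 / <u_j, u_j>.
Coefficients: <v, e_1> = 7/sqrt(6), <v, e_2> = -23/sqrt(210), <v, e_3> = -318/sqrt(5040).
Square and sum: Σ |<v, e_j>|^2 = 123/4.
Compute ||v||^2 = v·v = 31.
Deficit = 31 − 123/4 = 1/4 ≥ 0, confirming Bessel's inequality. (The deficit equals ||v − Σ <v,e_j> e_j||^2, the squared distance from v to span{e_j}.)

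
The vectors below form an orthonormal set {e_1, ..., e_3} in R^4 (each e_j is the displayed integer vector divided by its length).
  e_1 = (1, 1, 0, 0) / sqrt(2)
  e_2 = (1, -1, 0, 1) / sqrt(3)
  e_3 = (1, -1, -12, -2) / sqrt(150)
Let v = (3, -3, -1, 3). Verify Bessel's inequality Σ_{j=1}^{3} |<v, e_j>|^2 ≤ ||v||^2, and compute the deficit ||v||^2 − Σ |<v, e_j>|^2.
Σ |<v, e_j>|^2 = 699/25; ||v||^2 = 28; deficit = 1/25

Write each e_j = u_j / sqrt(<u_j, u_j>) where u_j is the displayed integer vector. Then <v, e_j> = <v, u_j> / sqrt(<u_j, u_j>), so |<v, e_j>|^2 = <v, u_j>^2 / <u_j, u_j>.
Coefficients: <v, e_1> = 0/sqrt(2), <v, e_2> = 9/sqrt(3), <v, e_3> = 12/sqrt(150).
Square and sum: Σ |<v, e_j>|^2 = 699/25.
Compute ||v||^2 = v·v = 28.
Deficit = 28 − 699/25 = 1/25 ≥ 0, confirming Bessel's inequality. (The deficit equals ||v − Σ <v,e_j> e_j||^2, the squared distance from v to span{e_j}.)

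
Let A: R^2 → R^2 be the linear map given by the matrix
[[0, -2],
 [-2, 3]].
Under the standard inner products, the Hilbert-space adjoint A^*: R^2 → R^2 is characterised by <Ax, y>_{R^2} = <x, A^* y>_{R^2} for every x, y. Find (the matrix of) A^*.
A^* = A^T =
[[0, -2],
 [-2, 3]]

For real matrices with standard dot products, the defining identity <Ax, y> = <x, A^* y> gives (Ax)^T y = x^T (A^*) y, i.e. x^T A^T y = x^T (A^*) y. Since this holds for all x, y, we must have A^* = A^T. Therefore
A^* =
[[0, -2],
 [-2, 3]].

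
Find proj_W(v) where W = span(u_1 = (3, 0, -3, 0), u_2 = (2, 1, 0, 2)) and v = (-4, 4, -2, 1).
proj_W(v) = (-1, 0, 1, 0)

Set up U = [u_1 | ... | u_2] ∈ R^(4×2). The projector onto W = col(U) is P = U (U^T U)^(-1) U^T.
Compute U^T U =
  [18, 6]
  [6, 9],
and U^T v = (-6, -2).
Solve U^T U · c = U^T v for the coefficients: c = (-1/3, 0). The projection is proj_W(v) = U c.
Check: (v - proj_W(v)) · u_1 = 0  (should be 0).
Check: (v - proj_W(v)) · u_2 = 0  (should be 0).
Result: proj_W(v) = (-1, 0, 1, 0).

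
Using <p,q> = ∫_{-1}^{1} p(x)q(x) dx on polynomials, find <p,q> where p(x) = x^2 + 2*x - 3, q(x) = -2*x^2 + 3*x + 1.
<p,q> = 28/15

Expand the product: p(x)·q(x) = -2*x^4 - x^3 + 13*x^2 - 7*x - 3.
∫_{-1}^{1} of each monomial x^k gives [2/(k+1) if k even, 0 if k odd]. Integrating term-by-term (or equivalently evaluating the antiderivative F(x) = -2*x^5/5 - x^4/4 + 13*x^3/3 - 7*x^2/2 - 3*x at the endpoints):
  F(1) − F(−1) = -169/60 − (-281/60) = 28/15.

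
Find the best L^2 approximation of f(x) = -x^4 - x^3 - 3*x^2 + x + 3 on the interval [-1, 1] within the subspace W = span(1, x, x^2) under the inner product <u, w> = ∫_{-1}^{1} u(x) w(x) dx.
g(x) = -27*x^2/7 + 2*x/5 + 108/35

The best approximation g ∈ W is the orthogonal projection of f onto W. Writing g = a_0 + a_1 x + a_2 x^2, the coefficients solve the normal equations G · a = b where
  G_{ij} = <φ_i, φ_j> and b_i = <f, φ_i>, with φ_0 = 1, φ_1 = x, φ_2 = x^2.
G =
  [2, 0, 2/3]
  [0, 2/3, 0]
  [2/3, 0, 2/5],
b = (18/5, 4/15, 18/35).
Solving gives a_0 = 108/35, a_1 = 2/5, a_2 = -27/7, so
  g(x) = -27*x^2/7 + 2*x/5 + 108/35.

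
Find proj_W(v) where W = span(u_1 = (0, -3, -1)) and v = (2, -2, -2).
proj_W(v) = (0, -12/5, -4/5)

Set up U = [u_1 | ... | u_1] ∈ R^(3×1). The projector onto W = col(U) is P = U (U^T U)^(-1) U^T.
Compute U^T U =
  [10],
and U^T v = (8).
Solve U^T U · c = U^T v for the coefficients: c = (4/5). The projection is proj_W(v) = U c.
Check: (v - proj_W(v)) · u_1 = 0  (should be 0).
Result: proj_W(v) = (0, -12/5, -4/5).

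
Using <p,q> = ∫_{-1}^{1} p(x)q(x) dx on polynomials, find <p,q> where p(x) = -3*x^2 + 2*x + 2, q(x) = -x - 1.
<p,q> = -10/3

Expand the product: p(x)·q(x) = 3*x^3 + x^2 - 4*x - 2.
∫_{-1}^{1} of each monomial x^k gives [2/(k+1) if k even, 0 if k odd]. Integrating term-by-term (or equivalently evaluating the antiderivative F(x) = 3*x^4/4 + x^3/3 - 2*x^2 - 2*x at the endpoints):
  F(1) − F(−1) = -35/12 − (5/12) = -10/3.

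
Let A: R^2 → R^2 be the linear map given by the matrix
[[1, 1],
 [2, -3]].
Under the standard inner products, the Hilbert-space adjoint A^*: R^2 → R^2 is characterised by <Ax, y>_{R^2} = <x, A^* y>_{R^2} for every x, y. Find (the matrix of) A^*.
A^* = A^T =
[[1, 2],
 [1, -3]]

For real matrices with standard dot products, the defining identity <Ax, y> = <x, A^* y> gives (Ax)^T y = x^T (A^*) y, i.e. x^T A^T y = x^T (A^*) y. Since this holds for all x, y, we must have A^* = A^T. Therefore
A^* =
[[1, 2],
 [1, -3]].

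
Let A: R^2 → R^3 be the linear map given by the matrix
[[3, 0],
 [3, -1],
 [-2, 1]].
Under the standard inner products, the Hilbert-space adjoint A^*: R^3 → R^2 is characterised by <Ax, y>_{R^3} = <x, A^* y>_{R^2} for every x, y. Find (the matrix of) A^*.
A^* = A^T =
[[3, 3, -2],
 [0, -1, 1]]

For real matrices with standard dot products, the defining identity <Ax, y> = <x, A^* y> gives (Ax)^T y = x^T (A^*) y, i.e. x^T A^T y = x^T (A^*) y. Since this holds for all x, y, we must have A^* = A^T. Therefore
A^* =
[[3, 3, -2],
 [0, -1, 1]].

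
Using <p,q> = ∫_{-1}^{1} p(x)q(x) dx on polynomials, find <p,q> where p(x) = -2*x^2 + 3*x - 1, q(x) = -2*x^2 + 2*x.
<p,q> = 104/15

Expand the product: p(x)·q(x) = 4*x^4 - 10*x^3 + 8*x^2 - 2*x.
∫_{-1}^{1} of each monomial x^k gives [2/(k+1) if k even, 0 if k odd]. Integrating term-by-term (or equivalently evaluating the antiderivative F(x) = 4*x^5/5 - 5*x^4/2 + 8*x^3/3 - x^2 at the endpoints):
  F(1) − F(−1) = -1/30 − (-209/30) = 104/15.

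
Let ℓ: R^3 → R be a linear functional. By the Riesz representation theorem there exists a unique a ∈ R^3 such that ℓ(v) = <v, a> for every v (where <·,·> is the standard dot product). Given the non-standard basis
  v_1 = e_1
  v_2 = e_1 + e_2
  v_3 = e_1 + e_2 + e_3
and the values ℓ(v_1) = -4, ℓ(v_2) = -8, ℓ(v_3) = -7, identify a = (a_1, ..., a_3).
a = (-4, -4, 1)

Write a = (a_1, ..., a_3) in the standard basis. For each basis vector v_i, ℓ(v_i) = <v_i, a> is a linear equation in the a_j's. Collect the n equations into a matrix system V a = ℓ, where row i of V is v_i (expressed in the standard basis). Since V is invertible (lower-triangular with 1s on the diagonal, up to permutation), solve by back-substitution:
  V =
[[1, 0, 0],
 [1, 1, 0],
 [1, 1, 1]]
  V a = (-4, -8, -7)
Solving gives a = (-4, -4, 1).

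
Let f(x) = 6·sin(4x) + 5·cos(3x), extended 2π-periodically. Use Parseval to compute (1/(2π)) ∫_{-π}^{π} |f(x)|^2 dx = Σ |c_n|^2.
Σ |c_n|^2 = 61/2

Expand |f|^2 and use orthogonality of {sin(nx), cos(mx)} on [-π, π]:
  ∫_{-π}^{π} sin(nx)^2 dx = π, ∫ cos(mx)^2 dx = π, and cross terms integrate to 0.
So ∫_{-π}^{π} f(x)^2 dx = 6^2 · π + 5^2 · π = (36 + 25)π.
Divide by 2π: (36 + 25)/2 = 61/2.
By Parseval, this equals Σ |c_n|^2.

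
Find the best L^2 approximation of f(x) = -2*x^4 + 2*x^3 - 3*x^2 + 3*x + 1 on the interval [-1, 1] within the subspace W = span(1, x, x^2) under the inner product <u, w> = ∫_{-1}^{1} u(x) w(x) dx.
g(x) = -33*x^2/7 + 21*x/5 + 41/35

The best approximation g ∈ W is the orthogonal projection of f onto W. Writing g = a_0 + a_1 x + a_2 x^2, the coefficients solve the normal equations G · a = b where
  G_{ij} = <φ_i, φ_j> and b_i = <f, φ_i>, with φ_0 = 1, φ_1 = x, φ_2 = x^2.
G =
  [2, 0, 2/3]
  [0, 2/3, 0]
  [2/3, 0, 2/5],
b = (-4/5, 14/5, -116/105).
Solving gives a_0 = 41/35, a_1 = 21/5, a_2 = -33/7, so
  g(x) = -33*x^2/7 + 21*x/5 + 41/35.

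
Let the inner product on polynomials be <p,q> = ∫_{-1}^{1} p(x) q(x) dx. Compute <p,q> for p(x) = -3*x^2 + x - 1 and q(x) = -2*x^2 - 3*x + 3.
<p,q> = -154/15

Expand the product: p(x)·q(x) = 6*x^4 + 7*x^3 - 10*x^2 + 6*x - 3.
∫_{-1}^{1} of each monomial x^k gives [2/(k+1) if k even, 0 if k odd]. Integrating term-by-term (or equivalently evaluating the antiderivative F(x) = 6*x^5/5 + 7*x^4/4 - 10*x^3/3 + 3*x^2 - 3*x at the endpoints):
  F(1) − F(−1) = -23/60 − (593/60) = -154/15.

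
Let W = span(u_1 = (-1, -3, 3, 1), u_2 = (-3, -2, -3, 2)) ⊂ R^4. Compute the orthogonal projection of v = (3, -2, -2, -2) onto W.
proj_W(v) = (137/258, 118/129, -37/86, -56/129)

Set up U = [u_1 | ... | u_2] ∈ R^(4×2). The projector onto W = col(U) is P = U (U^T U)^(-1) U^T.
Compute U^T U =
  [20, 2]
  [2, 26],
and U^T v = (-5, -3).
Solve U^T U · c = U^T v for the coefficients: c = (-31/129, -25/258). The projection is proj_W(v) = U c.
Check: (v - proj_W(v)) · u_1 = 0  (should be 0).
Check: (v - proj_W(v)) · u_2 = 0  (should be 0).
Result: proj_W(v) = (137/258, 118/129, -37/86, -56/129).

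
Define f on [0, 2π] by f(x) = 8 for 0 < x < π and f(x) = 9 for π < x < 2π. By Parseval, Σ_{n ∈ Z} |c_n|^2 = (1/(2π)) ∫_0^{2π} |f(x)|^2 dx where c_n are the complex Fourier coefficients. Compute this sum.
Σ |c_n|^2 = 145/2

Parseval equates the L^2 energy of f (normalised by 1/(2π)) with the ℓ^2 sum of its Fourier coefficients: (1/(2π)) ∫_0^{2π} |f|^2 = Σ |c_n|^2.
Compute the left side: (1/(2π)) [∫_0^π 8^2 dx + ∫_π^{2π} 9^2 dx] = (1/(2π)) · (64π + 81π) = (64 + 81)/2 = 145/2.
So Σ_{n ∈ Z} |c_n|^2 = 145/2.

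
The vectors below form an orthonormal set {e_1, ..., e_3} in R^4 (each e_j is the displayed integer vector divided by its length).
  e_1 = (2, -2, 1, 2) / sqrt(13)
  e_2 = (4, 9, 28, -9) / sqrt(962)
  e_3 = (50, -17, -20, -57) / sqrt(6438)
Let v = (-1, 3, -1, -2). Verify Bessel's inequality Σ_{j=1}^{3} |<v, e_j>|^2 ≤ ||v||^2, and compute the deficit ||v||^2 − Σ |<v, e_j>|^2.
Σ |<v, e_j>|^2 = 387/29; ||v||^2 = 15; deficit = 48/29

Write each e_j = u_j / sqrt(<u_j, u_j>) where u_j is the displayed integer vector. Then <v, e_j> = <v, u_j> / sqrt(<u_j, u_j>), so |<v, e_j>|^2 = <v, u_j>^2 / <u_j, u_j>.
Coefficients: <v, e_1> = -13/sqrt(13), <v, e_2> = 13/sqrt(962), <v, e_3> = 33/sqrt(6438).
Square and sum: Σ |<v, e_j>|^2 = 387/29.
Compute ||v||^2 = v·v = 15.
Deficit = 15 − 387/29 = 48/29 ≥ 0, confirming Bessel's inequality. (The deficit equals ||v − Σ <v,e_j> e_j||^2, the squared distance from v to span{e_j}.)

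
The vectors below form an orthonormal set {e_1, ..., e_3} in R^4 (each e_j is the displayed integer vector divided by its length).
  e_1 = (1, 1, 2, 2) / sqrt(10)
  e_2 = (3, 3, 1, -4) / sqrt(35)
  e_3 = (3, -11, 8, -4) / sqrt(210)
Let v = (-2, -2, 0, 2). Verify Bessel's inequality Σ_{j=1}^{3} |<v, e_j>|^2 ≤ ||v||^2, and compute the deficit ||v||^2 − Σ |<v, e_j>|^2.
Σ |<v, e_j>|^2 = 176/15; ||v||^2 = 12; deficit = 4/15

Write each e_j = u_j / sqrt(<u_j, u_j>) where u_j is the displayed integer vector. Then <v, e_j> = <v, u_j> / sqrt(<u_j, u_j>), so |<v, e_j>|^2 = <v, u_j>^2 / <u_j, u_j>.
Coefficients: <v, e_1> = 0/sqrt(10), <v, e_2> = -20/sqrt(35), <v, e_3> = 8/sqrt(210).
Square and sum: Σ |<v, e_j>|^2 = 176/15.
Compute ||v||^2 = v·v = 12.
Deficit = 12 − 176/15 = 4/15 ≥ 0, confirming Bessel's inequality. (The deficit equals ||v − Σ <v,e_j> e_j||^2, the squared distance from v to span{e_j}.)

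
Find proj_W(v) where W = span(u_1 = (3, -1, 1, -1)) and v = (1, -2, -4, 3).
proj_W(v) = (-1/2, 1/6, -1/6, 1/6)

Set up U = [u_1 | ... | u_1] ∈ R^(4×1). The projector onto W = col(U) is P = U (U^T U)^(-1) U^T.
Compute U^T U =
  [12],
and U^T v = (-2).
Solve U^T U · c = U^T v for the coefficients: c = (-1/6). The projection is proj_W(v) = U c.
Check: (v - proj_W(v)) · u_1 = 0  (should be 0).
Result: proj_W(v) = (-1/2, 1/6, -1/6, 1/6).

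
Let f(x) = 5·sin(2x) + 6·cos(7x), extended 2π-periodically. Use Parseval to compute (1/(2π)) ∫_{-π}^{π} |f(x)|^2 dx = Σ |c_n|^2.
Σ |c_n|^2 = 61/2

Expand |f|^2 and use orthogonality of {sin(nx), cos(mx)} on [-π, π]:
  ∫_{-π}^{π} sin(nx)^2 dx = π, ∫ cos(mx)^2 dx = π, and cross terms integrate to 0.
So ∫_{-π}^{π} f(x)^2 dx = 5^2 · π + 6^2 · π = (25 + 36)π.
Divide by 2π: (25 + 36)/2 = 61/2.
By Parseval, this equals Σ |c_n|^2.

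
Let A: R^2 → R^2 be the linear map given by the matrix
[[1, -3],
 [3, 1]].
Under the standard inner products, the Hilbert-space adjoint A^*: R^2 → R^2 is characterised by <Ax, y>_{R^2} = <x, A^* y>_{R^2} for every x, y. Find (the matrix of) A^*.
A^* = A^T =
[[1, 3],
 [-3, 1]]

For real matrices with standard dot products, the defining identity <Ax, y> = <x, A^* y> gives (Ax)^T y = x^T (A^*) y, i.e. x^T A^T y = x^T (A^*) y. Since this holds for all x, y, we must have A^* = A^T. Therefore
A^* =
[[1, 3],
 [-3, 1]].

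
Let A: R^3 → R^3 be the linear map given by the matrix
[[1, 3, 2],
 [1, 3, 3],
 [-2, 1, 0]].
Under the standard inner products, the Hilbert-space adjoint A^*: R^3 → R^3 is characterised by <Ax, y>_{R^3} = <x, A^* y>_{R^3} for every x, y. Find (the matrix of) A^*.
A^* = A^T =
[[1, 1, -2],
 [3, 3, 1],
 [2, 3, 0]]

For real matrices with standard dot products, the defining identity <Ax, y> = <x, A^* y> gives (Ax)^T y = x^T (A^*) y, i.e. x^T A^T y = x^T (A^*) y. Since this holds for all x, y, we must have A^* = A^T. Therefore
A^* =
[[1, 1, -2],
 [3, 3, 1],
 [2, 3, 0]].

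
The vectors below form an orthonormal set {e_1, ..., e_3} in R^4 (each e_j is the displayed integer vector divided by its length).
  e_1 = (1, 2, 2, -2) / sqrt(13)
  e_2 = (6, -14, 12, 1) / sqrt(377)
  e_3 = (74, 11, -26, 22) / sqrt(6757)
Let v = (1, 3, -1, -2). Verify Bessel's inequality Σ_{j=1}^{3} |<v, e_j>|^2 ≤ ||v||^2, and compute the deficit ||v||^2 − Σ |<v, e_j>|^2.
Σ |<v, e_j>|^2 = 3270/233; ||v||^2 = 15; deficit = 225/233

Write each e_j = u_j / sqrt(<u_j, u_j>) where u_j is the displayed integer vector. Then <v, e_j> = <v, u_j> / sqrt(<u_j, u_j>), so |<v, e_j>|^2 = <v, u_j>^2 / <u_j, u_j>.
Coefficients: <v, e_1> = 9/sqrt(13), <v, e_2> = -50/sqrt(377), <v, e_3> = 89/sqrt(6757).
Square and sum: Σ |<v, e_j>|^2 = 3270/233.
Compute ||v||^2 = v·v = 15.
Deficit = 15 − 3270/233 = 225/233 ≥ 0, confirming Bessel's inequality. (The deficit equals ||v − Σ <v,e_j> e_j||^2, the squared distance from v to span{e_j}.)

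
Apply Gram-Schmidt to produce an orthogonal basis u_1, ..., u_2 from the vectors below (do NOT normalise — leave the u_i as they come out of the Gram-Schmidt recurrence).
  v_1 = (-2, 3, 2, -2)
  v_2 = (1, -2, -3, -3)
Orthogonal basis:
  u_1 = (-2, 3, 2, -2)
  u_2 = (5/21, -6/7, -47/21, -79/21)

Apply the Gram-Schmidt recurrence
  u_1 = v_1
  u_i = v_i − Σ_{j<i} ((v_i · u_j) / (u_j · u_j)) · u_j.

Step by step this gives:
  u_1 = (-2, 3, 2, -2)
  u_2 = (5/21, -6/7, -47/21, -79/21)

Orthogonality check:
  u_2 · u_1 = 0 (should be 0)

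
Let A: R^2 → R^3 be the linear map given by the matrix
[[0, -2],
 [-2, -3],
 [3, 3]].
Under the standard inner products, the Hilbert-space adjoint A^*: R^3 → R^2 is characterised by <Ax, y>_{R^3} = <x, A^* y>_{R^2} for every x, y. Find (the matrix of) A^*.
A^* = A^T =
[[0, -2, 3],
 [-2, -3, 3]]

For real matrices with standard dot products, the defining identity <Ax, y> = <x, A^* y> gives (Ax)^T y = x^T (A^*) y, i.e. x^T A^T y = x^T (A^*) y. Since this holds for all x, y, we must have A^* = A^T. Therefore
A^* =
[[0, -2, 3],
 [-2, -3, 3]].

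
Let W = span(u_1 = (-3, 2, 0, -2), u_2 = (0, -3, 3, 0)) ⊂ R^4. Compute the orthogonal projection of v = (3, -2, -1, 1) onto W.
proj_W(v) = (14/5, -43/30, -13/30, 28/15)

Set up U = [u_1 | ... | u_2] ∈ R^(4×2). The projector onto W = col(U) is P = U (U^T U)^(-1) U^T.
Compute U^T U =
  [17, -6]
  [-6, 18],
and U^T v = (-15, 3).
Solve U^T U · c = U^T v for the coefficients: c = (-14/15, -13/90). The projection is proj_W(v) = U c.
Check: (v - proj_W(v)) · u_1 = 0  (should be 0).
Check: (v - proj_W(v)) · u_2 = 0  (should be 0).
Result: proj_W(v) = (14/5, -43/30, -13/30, 28/15).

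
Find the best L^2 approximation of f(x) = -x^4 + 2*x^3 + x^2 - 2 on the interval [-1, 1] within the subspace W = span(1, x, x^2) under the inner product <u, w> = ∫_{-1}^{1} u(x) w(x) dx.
g(x) = x^2/7 + 6*x/5 - 67/35

The best approximation g ∈ W is the orthogonal projection of f onto W. Writing g = a_0 + a_1 x + a_2 x^2, the coefficients solve the normal equations G · a = b where
  G_{ij} = <φ_i, φ_j> and b_i = <f, φ_i>, with φ_0 = 1, φ_1 = x, φ_2 = x^2.
G =
  [2, 0, 2/3]
  [0, 2/3, 0]
  [2/3, 0, 2/5],
b = (-56/15, 4/5, -128/105).
Solving gives a_0 = -67/35, a_1 = 6/5, a_2 = 1/7, so
  g(x) = x^2/7 + 6*x/5 - 67/35.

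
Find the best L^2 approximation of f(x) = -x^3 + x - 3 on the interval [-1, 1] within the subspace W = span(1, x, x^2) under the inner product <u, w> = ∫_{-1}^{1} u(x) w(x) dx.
g(x) = 2*x/5 - 3

The best approximation g ∈ W is the orthogonal projection of f onto W. Writing g = a_0 + a_1 x + a_2 x^2, the coefficients solve the normal equations G · a = b where
  G_{ij} = <φ_i, φ_j> and b_i = <f, φ_i>, with φ_0 = 1, φ_1 = x, φ_2 = x^2.
G =
  [2, 0, 2/3]
  [0, 2/3, 0]
  [2/3, 0, 2/5],
b = (-6, 4/15, -2).
Solving gives a_0 = -3, a_1 = 2/5, a_2 = 0, so
  g(x) = 2*x/5 - 3.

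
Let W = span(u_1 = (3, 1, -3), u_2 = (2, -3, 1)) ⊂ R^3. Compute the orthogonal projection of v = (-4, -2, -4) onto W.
proj_W(v) = (-156/133, 157/133, -15/133)

Set up U = [u_1 | ... | u_2] ∈ R^(3×2). The projector onto W = col(U) is P = U (U^T U)^(-1) U^T.
Compute U^T U =
  [19, 0]
  [0, 14],
and U^T v = (-2, -6).
Solve U^T U · c = U^T v for the coefficients: c = (-2/19, -3/7). The projection is proj_W(v) = U c.
Check: (v - proj_W(v)) · u_1 = 0  (should be 0).
Check: (v - proj_W(v)) · u_2 = 0  (should be 0).
Result: proj_W(v) = (-156/133, 157/133, -15/133).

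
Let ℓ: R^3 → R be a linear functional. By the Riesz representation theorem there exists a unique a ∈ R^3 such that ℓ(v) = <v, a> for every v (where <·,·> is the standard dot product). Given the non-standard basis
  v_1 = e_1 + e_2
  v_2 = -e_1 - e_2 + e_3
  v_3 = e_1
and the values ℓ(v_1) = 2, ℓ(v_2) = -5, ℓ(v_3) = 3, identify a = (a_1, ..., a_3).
a = (3, -1, -3)

Write a = (a_1, ..., a_3) in the standard basis. For each basis vector v_i, ℓ(v_i) = <v_i, a> is a linear equation in the a_j's. Collect the n equations into a matrix system V a = ℓ, where row i of V is v_i (expressed in the standard basis). Since V is invertible (lower-triangular with 1s on the diagonal, up to permutation), solve by back-substitution:
  V =
[[1, 1, 0],
 [-1, -1, 1],
 [1, 0, 0]]
  V a = (2, -5, 3)
Solving gives a = (3, -1, -3).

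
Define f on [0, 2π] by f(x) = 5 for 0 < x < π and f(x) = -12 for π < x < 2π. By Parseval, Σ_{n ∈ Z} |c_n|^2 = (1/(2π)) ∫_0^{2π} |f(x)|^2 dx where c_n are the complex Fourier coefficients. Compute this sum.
Σ |c_n|^2 = 169/2

Parseval equates the L^2 energy of f (normalised by 1/(2π)) with the ℓ^2 sum of its Fourier coefficients: (1/(2π)) ∫_0^{2π} |f|^2 = Σ |c_n|^2.
Compute the left side: (1/(2π)) [∫_0^π 5^2 dx + ∫_π^{2π} (-12)^2 dx] = (1/(2π)) · (25π + 144π) = (25 + 144)/2 = 169/2.
So Σ_{n ∈ Z} |c_n|^2 = 169/2.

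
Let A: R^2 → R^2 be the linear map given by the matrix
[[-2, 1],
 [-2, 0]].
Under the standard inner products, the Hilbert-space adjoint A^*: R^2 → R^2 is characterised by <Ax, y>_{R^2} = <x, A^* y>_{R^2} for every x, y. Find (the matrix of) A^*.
A^* = A^T =
[[-2, -2],
 [1, 0]]

For real matrices with standard dot products, the defining identity <Ax, y> = <x, A^* y> gives (Ax)^T y = x^T (A^*) y, i.e. x^T A^T y = x^T (A^*) y. Since this holds for all x, y, we must have A^* = A^T. Therefore
A^* =
[[-2, -2],
 [1, 0]].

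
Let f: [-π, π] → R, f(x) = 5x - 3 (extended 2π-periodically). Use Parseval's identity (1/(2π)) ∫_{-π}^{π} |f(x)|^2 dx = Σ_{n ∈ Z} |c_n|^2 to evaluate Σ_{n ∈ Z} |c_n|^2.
Σ |c_n|^2 = 25π^2/3 + 9

Expand and integrate term by term over [-π, π]:
  ∫ (5x)^2 dx = 25·(2π^3/3); ∫ 2·5·(-3)·x dx = 0 (odd integrand); ∫ (-3)^2 dx = 9·2π.
So (1/(2π)) ∫_{-π}^{π} (5x - 3)^2 dx = 25π^2/3 + 9 = 25π^2/3 + 9.
Parseval ⇒ Σ |c_n|^2 = 25π^2/3 + 9.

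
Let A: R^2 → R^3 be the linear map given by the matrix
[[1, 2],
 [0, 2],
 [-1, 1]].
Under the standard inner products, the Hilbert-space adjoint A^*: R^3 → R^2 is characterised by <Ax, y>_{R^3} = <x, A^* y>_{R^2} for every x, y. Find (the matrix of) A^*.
A^* = A^T =
[[1, 0, -1],
 [2, 2, 1]]

For real matrices with standard dot products, the defining identity <Ax, y> = <x, A^* y> gives (Ax)^T y = x^T (A^*) y, i.e. x^T A^T y = x^T (A^*) y. Since this holds for all x, y, we must have A^* = A^T. Therefore
A^* =
[[1, 0, -1],
 [2, 2, 1]].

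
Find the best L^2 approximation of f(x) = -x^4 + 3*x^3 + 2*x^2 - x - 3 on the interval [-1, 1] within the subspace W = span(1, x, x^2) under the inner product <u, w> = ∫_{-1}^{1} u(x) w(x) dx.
g(x) = 8*x^2/7 + 4*x/5 - 102/35

The best approximation g ∈ W is the orthogonal projection of f onto W. Writing g = a_0 + a_1 x + a_2 x^2, the coefficients solve the normal equations G · a = b where
  G_{ij} = <φ_i, φ_j> and b_i = <f, φ_i>, with φ_0 = 1, φ_1 = x, φ_2 = x^2.
G =
  [2, 0, 2/3]
  [0, 2/3, 0]
  [2/3, 0, 2/5],
b = (-76/15, 8/15, -52/35).
Solving gives a_0 = -102/35, a_1 = 4/5, a_2 = 8/7, so
  g(x) = 8*x^2/7 + 4*x/5 - 102/35.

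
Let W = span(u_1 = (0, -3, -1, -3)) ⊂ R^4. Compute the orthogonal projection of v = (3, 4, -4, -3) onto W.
proj_W(v) = (0, -3/19, -1/19, -3/19)

Set up U = [u_1 | ... | u_1] ∈ R^(4×1). The projector onto W = col(U) is P = U (U^T U)^(-1) U^T.
Compute U^T U =
  [19],
and U^T v = (1).
Solve U^T U · c = U^T v for the coefficients: c = (1/19). The projection is proj_W(v) = U c.
Check: (v - proj_W(v)) · u_1 = 0  (should be 0).
Result: proj_W(v) = (0, -3/19, -1/19, -3/19).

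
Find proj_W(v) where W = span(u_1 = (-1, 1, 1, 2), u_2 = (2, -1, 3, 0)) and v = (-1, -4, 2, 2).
proj_W(v) = (5/7, -1/7, 15/7, 6/7)

Set up U = [u_1 | ... | u_2] ∈ R^(4×2). The projector onto W = col(U) is P = U (U^T U)^(-1) U^T.
Compute U^T U =
  [7, 0]
  [0, 14],
and U^T v = (3, 8).
Solve U^T U · c = U^T v for the coefficients: c = (3/7, 4/7). The projection is proj_W(v) = U c.
Check: (v - proj_W(v)) · u_1 = 0  (should be 0).
Check: (v - proj_W(v)) · u_2 = 0  (should be 0).
Result: proj_W(v) = (5/7, -1/7, 15/7, 6/7).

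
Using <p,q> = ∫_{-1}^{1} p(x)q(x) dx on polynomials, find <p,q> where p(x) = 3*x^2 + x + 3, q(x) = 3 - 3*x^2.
<p,q> = 72/5

Expand the product: p(x)·q(x) = -9*x^4 - 3*x^3 + 3*x + 9.
∫_{-1}^{1} of each monomial x^k gives [2/(k+1) if k even, 0 if k odd]. Integrating term-by-term (or equivalently evaluating the antiderivative F(x) = -9*x^5/5 - 3*x^4/4 + 3*x^2/2 + 9*x at the endpoints):
  F(1) − F(−1) = 159/20 − (-129/20) = 72/5.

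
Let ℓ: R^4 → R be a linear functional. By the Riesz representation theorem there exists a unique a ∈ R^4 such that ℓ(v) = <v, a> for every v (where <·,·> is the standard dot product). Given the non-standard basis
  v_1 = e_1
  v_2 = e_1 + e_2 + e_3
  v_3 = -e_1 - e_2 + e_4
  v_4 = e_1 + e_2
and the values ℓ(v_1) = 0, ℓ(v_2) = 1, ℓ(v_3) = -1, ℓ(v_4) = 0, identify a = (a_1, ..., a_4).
a = (0, 0, 1, -1)

Write a = (a_1, ..., a_4) in the standard basis. For each basis vector v_i, ℓ(v_i) = <v_i, a> is a linear equation in the a_j's. Collect the n equations into a matrix system V a = ℓ, where row i of V is v_i (expressed in the standard basis). Since V is invertible (lower-triangular with 1s on the diagonal, up to permutation), solve by back-substitution:
  V =
[[1, 0, 0, 0],
 [1, 1, 1, 0],
 [-1, -1, 0, 1],
 [1, 1, 0, 0]]
  V a = (0, 1, -1, 0)
Solving gives a = (0, 0, 1, -1).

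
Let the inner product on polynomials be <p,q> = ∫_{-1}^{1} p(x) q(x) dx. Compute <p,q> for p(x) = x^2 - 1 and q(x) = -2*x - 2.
<p,q> = 8/3

Expand the product: p(x)·q(x) = -2*x^3 - 2*x^2 + 2*x + 2.
∫_{-1}^{1} of each monomial x^k gives [2/(k+1) if k even, 0 if k odd]. Integrating term-by-term (or equivalently evaluating the antiderivative F(x) = -x^4/2 - 2*x^3/3 + x^2 + 2*x at the endpoints):
  F(1) − F(−1) = 11/6 − (-5/6) = 8/3.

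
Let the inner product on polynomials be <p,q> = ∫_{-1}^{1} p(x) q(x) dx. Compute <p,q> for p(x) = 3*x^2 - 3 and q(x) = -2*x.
<p,q> = 0

Expand the product: p(x)·q(x) = -6*x^3 + 6*x.
∫_{-1}^{1} of each monomial x^k gives [2/(k+1) if k even, 0 if k odd]. Integrating term-by-term (or equivalently evaluating the antiderivative F(x) = -3*x^4/2 + 3*x^2 at the endpoints):
  F(1) − F(−1) = 3/2 − (3/2) = 0.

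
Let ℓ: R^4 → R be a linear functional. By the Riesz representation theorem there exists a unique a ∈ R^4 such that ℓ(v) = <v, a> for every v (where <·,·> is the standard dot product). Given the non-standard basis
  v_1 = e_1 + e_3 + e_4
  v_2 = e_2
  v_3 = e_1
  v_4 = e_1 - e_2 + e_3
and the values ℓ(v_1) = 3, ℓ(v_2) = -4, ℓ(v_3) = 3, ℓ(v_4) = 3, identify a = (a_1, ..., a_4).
a = (3, -4, -4, 4)

Write a = (a_1, ..., a_4) in the standard basis. For each basis vector v_i, ℓ(v_i) = <v_i, a> is a linear equation in the a_j's. Collect the n equations into a matrix system V a = ℓ, where row i of V is v_i (expressed in the standard basis). Since V is invertible (lower-triangular with 1s on the diagonal, up to permutation), solve by back-substitution:
  V =
[[1, 0, 1, 1],
 [0, 1, 0, 0],
 [1, 0, 0, 0],
 [1, -1, 1, 0]]
  V a = (3, -4, 3, 3)
Solving gives a = (3, -4, -4, 4).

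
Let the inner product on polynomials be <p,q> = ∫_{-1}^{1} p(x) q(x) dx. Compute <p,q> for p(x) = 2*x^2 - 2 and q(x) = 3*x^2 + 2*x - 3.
<p,q> = 32/5

Expand the product: p(x)·q(x) = 6*x^4 + 4*x^3 - 12*x^2 - 4*x + 6.
∫_{-1}^{1} of each monomial x^k gives [2/(k+1) if k even, 0 if k odd]. Integrating term-by-term (or equivalently evaluating the antiderivative F(x) = 6*x^5/5 + x^4 - 4*x^3 - 2*x^2 + 6*x at the endpoints):
  F(1) − F(−1) = 11/5 − (-21/5) = 32/5.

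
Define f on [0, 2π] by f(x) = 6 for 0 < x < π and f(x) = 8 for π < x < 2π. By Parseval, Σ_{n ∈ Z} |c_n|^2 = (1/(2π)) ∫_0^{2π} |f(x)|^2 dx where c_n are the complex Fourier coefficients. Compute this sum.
Σ |c_n|^2 = 50

Parseval equates the L^2 energy of f (normalised by 1/(2π)) with the ℓ^2 sum of its Fourier coefficients: (1/(2π)) ∫_0^{2π} |f|^2 = Σ |c_n|^2.
Compute the left side: (1/(2π)) [∫_0^π 6^2 dx + ∫_π^{2π} 8^2 dx] = (1/(2π)) · (36π + 64π) = (36 + 64)/2 = 50.
So Σ_{n ∈ Z} |c_n|^2 = 50.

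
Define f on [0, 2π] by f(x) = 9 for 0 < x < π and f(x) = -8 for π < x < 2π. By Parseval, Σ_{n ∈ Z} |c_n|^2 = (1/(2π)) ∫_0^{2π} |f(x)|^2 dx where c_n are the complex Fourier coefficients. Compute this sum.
Σ |c_n|^2 = 145/2

Parseval equates the L^2 energy of f (normalised by 1/(2π)) with the ℓ^2 sum of its Fourier coefficients: (1/(2π)) ∫_0^{2π} |f|^2 = Σ |c_n|^2.
Compute the left side: (1/(2π)) [∫_0^π 9^2 dx + ∫_π^{2π} (-8)^2 dx] = (1/(2π)) · (81π + 64π) = (81 + 64)/2 = 145/2.
So Σ_{n ∈ Z} |c_n|^2 = 145/2.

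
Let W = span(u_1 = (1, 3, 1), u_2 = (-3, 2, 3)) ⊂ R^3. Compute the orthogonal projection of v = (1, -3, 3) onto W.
proj_W(v) = (-100/103, -135/103, -10/103)

Set up U = [u_1 | ... | u_2] ∈ R^(3×2). The projector onto W = col(U) is P = U (U^T U)^(-1) U^T.
Compute U^T U =
  [11, 6]
  [6, 22],
and U^T v = (-5, 0).
Solve U^T U · c = U^T v for the coefficients: c = (-55/103, 15/103). The projection is proj_W(v) = U c.
Check: (v - proj_W(v)) · u_1 = 0  (should be 0).
Check: (v - proj_W(v)) · u_2 = 0  (should be 0).
Result: proj_W(v) = (-100/103, -135/103, -10/103).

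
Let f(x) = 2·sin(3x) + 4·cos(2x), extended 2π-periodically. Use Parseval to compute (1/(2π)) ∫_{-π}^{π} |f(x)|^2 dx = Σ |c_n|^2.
Σ |c_n|^2 = 10

Expand |f|^2 and use orthogonality of {sin(nx), cos(mx)} on [-π, π]:
  ∫_{-π}^{π} sin(nx)^2 dx = π, ∫ cos(mx)^2 dx = π, and cross terms integrate to 0.
So ∫_{-π}^{π} f(x)^2 dx = 2^2 · π + 4^2 · π = (4 + 16)π.
Divide by 2π: (4 + 16)/2 = 10.
By Parseval, this equals Σ |c_n|^2.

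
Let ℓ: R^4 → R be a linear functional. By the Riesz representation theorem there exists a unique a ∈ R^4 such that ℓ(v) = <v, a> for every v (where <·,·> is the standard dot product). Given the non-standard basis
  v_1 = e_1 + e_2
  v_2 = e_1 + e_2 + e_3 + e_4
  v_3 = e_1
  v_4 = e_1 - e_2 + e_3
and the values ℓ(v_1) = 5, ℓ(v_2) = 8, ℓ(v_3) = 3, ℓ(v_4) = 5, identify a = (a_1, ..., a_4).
a = (3, 2, 4, -1)

Write a = (a_1, ..., a_4) in the standard basis. For each basis vector v_i, ℓ(v_i) = <v_i, a> is a linear equation in the a_j's. Collect the n equations into a matrix system V a = ℓ, where row i of V is v_i (expressed in the standard basis). Since V is invertible (lower-triangular with 1s on the diagonal, up to permutation), solve by back-substitution:
  V =
[[1, 1, 0, 0],
 [1, 1, 1, 1],
 [1, 0, 0, 0],
 [1, -1, 1, 0]]
  V a = (5, 8, 3, 5)
Solving gives a = (3, 2, 4, -1).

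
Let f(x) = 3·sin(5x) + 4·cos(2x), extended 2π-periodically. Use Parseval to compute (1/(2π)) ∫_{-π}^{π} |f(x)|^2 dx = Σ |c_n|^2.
Σ |c_n|^2 = 25/2

Expand |f|^2 and use orthogonality of {sin(nx), cos(mx)} on [-π, π]:
  ∫_{-π}^{π} sin(nx)^2 dx = π, ∫ cos(mx)^2 dx = π, and cross terms integrate to 0.
So ∫_{-π}^{π} f(x)^2 dx = 3^2 · π + 4^2 · π = (9 + 16)π.
Divide by 2π: (9 + 16)/2 = 25/2.
By Parseval, this equals Σ |c_n|^2.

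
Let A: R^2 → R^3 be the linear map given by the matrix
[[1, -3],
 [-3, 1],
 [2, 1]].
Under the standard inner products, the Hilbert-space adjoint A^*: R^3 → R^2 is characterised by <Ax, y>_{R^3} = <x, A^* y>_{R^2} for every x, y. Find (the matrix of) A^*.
A^* = A^T =
[[1, -3, 2],
 [-3, 1, 1]]

For real matrices with standard dot products, the defining identity <Ax, y> = <x, A^* y> gives (Ax)^T y = x^T (A^*) y, i.e. x^T A^T y = x^T (A^*) y. Since this holds for all x, y, we must have A^* = A^T. Therefore
A^* =
[[1, -3, 2],
 [-3, 1, 1]].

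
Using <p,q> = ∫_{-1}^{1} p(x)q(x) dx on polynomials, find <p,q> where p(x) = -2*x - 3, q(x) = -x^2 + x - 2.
<p,q> = 38/3

Expand the product: p(x)·q(x) = 2*x^3 + x^2 + x + 6.
∫_{-1}^{1} of each monomial x^k gives [2/(k+1) if k even, 0 if k odd]. Integrating term-by-term (or equivalently evaluating the antiderivative F(x) = x^4/2 + x^3/3 + x^2/2 + 6*x at the endpoints):
  F(1) − F(−1) = 22/3 − (-16/3) = 38/3.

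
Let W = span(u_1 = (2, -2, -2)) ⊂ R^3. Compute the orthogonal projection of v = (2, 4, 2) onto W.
proj_W(v) = (-4/3, 4/3, 4/3)

Set up U = [u_1 | ... | u_1] ∈ R^(3×1). The projector onto W = col(U) is P = U (U^T U)^(-1) U^T.
Compute U^T U =
  [12],
and U^T v = (-8).
Solve U^T U · c = U^T v for the coefficients: c = (-2/3). The projection is proj_W(v) = U c.
Check: (v - proj_W(v)) · u_1 = 0  (should be 0).
Result: proj_W(v) = (-4/3, 4/3, 4/3).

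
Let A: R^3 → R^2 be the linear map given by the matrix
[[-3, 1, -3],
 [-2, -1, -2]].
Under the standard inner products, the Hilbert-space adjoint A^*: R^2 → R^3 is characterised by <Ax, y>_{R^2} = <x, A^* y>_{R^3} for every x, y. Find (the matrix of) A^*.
A^* = A^T =
[[-3, -2],
 [1, -1],
 [-3, -2]]

For real matrices with standard dot products, the defining identity <Ax, y> = <x, A^* y> gives (Ax)^T y = x^T (A^*) y, i.e. x^T A^T y = x^T (A^*) y. Since this holds for all x, y, we must have A^* = A^T. Therefore
A^* =
[[-3, -2],
 [1, -1],
 [-3, -2]].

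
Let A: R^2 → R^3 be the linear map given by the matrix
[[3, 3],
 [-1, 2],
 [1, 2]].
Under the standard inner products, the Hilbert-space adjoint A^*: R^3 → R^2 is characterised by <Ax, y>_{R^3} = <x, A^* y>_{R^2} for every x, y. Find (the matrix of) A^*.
A^* = A^T =
[[3, -1, 1],
 [3, 2, 2]]

For real matrices with standard dot products, the defining identity <Ax, y> = <x, A^* y> gives (Ax)^T y = x^T (A^*) y, i.e. x^T A^T y = x^T (A^*) y. Since this holds for all x, y, we must have A^* = A^T. Therefore
A^* =
[[3, -1, 1],
 [3, 2, 2]].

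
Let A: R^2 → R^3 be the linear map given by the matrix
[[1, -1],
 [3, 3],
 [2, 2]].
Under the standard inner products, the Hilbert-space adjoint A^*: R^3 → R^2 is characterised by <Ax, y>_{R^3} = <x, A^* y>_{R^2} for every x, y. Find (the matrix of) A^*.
A^* = A^T =
[[1, 3, 2],
 [-1, 3, 2]]

For real matrices with standard dot products, the defining identity <Ax, y> = <x, A^* y> gives (Ax)^T y = x^T (A^*) y, i.e. x^T A^T y = x^T (A^*) y. Since this holds for all x, y, we must have A^* = A^T. Therefore
A^* =
[[1, 3, 2],
 [-1, 3, 2]].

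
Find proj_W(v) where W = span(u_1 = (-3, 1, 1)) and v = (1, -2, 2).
proj_W(v) = (9/11, -3/11, -3/11)

Set up U = [u_1 | ... | u_1] ∈ R^(3×1). The projector onto W = col(U) is P = U (U^T U)^(-1) U^T.
Compute U^T U =
  [11],
and U^T v = (-3).
Solve U^T U · c = U^T v for the coefficients: c = (-3/11). The projection is proj_W(v) = U c.
Check: (v - proj_W(v)) · u_1 = 0  (should be 0).
Result: proj_W(v) = (9/11, -3/11, -3/11).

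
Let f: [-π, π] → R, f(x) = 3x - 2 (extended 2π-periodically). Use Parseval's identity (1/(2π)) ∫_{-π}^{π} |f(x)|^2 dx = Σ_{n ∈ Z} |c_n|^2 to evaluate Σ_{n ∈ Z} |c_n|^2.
Σ |c_n|^2 = 3π^2 + 4

Expand and integrate term by term over [-π, π]:
  ∫ (3x)^2 dx = 9·(2π^3/3); ∫ 2·3·(-2)·x dx = 0 (odd integrand); ∫ (-2)^2 dx = 4·2π.
So (1/(2π)) ∫_{-π}^{π} (3x - 2)^2 dx = 9π^2/3 + 4 = 3π^2 + 4.
Parseval ⇒ Σ |c_n|^2 = 3π^2 + 4.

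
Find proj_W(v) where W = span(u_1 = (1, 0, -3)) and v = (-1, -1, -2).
proj_W(v) = (1/2, 0, -3/2)

Set up U = [u_1 | ... | u_1] ∈ R^(3×1). The projector onto W = col(U) is P = U (U^T U)^(-1) U^T.
Compute U^T U =
  [10],
and U^T v = (5).
Solve U^T U · c = U^T v for the coefficients: c = (1/2). The projection is proj_W(v) = U c.
Check: (v - proj_W(v)) · u_1 = 0  (should be 0).
Result: proj_W(v) = (1/2, 0, -3/2).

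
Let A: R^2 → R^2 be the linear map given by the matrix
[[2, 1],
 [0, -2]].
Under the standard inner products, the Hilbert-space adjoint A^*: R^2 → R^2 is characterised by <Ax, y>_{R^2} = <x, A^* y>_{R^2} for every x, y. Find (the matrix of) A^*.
A^* = A^T =
[[2, 0],
 [1, -2]]

For real matrices with standard dot products, the defining identity <Ax, y> = <x, A^* y> gives (Ax)^T y = x^T (A^*) y, i.e. x^T A^T y = x^T (A^*) y. Since this holds for all x, y, we must have A^* = A^T. Therefore
A^* =
[[2, 0],
 [1, -2]].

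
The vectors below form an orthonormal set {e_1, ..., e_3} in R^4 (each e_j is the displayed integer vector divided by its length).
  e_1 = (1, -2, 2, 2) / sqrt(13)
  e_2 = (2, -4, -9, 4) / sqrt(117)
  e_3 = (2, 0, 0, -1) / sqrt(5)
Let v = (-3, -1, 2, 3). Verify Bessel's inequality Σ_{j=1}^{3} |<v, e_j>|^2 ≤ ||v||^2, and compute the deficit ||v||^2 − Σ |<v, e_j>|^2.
Σ |<v, e_j>|^2 = 1034/45; ||v||^2 = 23; deficit = 1/45

Write each e_j = u_j / sqrt(<u_j, u_j>) where u_j is the displayed integer vector. Then <v, e_j> = <v, u_j> / sqrt(<u_j, u_j>), so |<v, e_j>|^2 = <v, u_j>^2 / <u_j, u_j>.
Coefficients: <v, e_1> = 9/sqrt(13), <v, e_2> = -8/sqrt(117), <v, e_3> = -9/sqrt(5).
Square and sum: Σ |<v, e_j>|^2 = 1034/45.
Compute ||v||^2 = v·v = 23.
Deficit = 23 − 1034/45 = 1/45 ≥ 0, confirming Bessel's inequality. (The deficit equals ||v − Σ <v,e_j> e_j||^2, the squared distance from v to span{e_j}.)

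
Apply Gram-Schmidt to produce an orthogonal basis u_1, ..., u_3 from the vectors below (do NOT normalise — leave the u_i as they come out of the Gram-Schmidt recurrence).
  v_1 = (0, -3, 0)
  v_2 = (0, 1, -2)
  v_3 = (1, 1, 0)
Orthogonal basis:
  u_1 = (0, -3, 0)
  u_2 = (0, 0, -2)
  u_3 = (1, 0, 0)

Apply the Gram-Schmidt recurrence
  u_1 = v_1
  u_i = v_i − Σ_{j<i} ((v_i · u_j) / (u_j · u_j)) · u_j.

Step by step this gives:
  u_1 = (0, -3, 0)
  u_2 = (0, 0, -2)
  u_3 = (1, 0, 0)

Orthogonality check:
  u_2 · u_1 = 0 (should be 0)
  u_3 · u_1 = 0 (should be 0)
  u_3 · u_2 = 0 (should be 0)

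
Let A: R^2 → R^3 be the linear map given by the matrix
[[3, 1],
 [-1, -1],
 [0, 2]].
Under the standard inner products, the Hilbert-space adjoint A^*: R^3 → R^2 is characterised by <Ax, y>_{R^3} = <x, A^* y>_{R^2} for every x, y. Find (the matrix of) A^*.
A^* = A^T =
[[3, -1, 0],
 [1, -1, 2]]

For real matrices with standard dot products, the defining identity <Ax, y> = <x, A^* y> gives (Ax)^T y = x^T (A^*) y, i.e. x^T A^T y = x^T (A^*) y. Since this holds for all x, y, we must have A^* = A^T. Therefore
A^* =
[[3, -1, 0],
 [1, -1, 2]].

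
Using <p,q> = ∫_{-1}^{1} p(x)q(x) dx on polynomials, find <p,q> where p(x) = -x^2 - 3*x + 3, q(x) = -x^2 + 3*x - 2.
<p,q> = -274/15

Expand the product: p(x)·q(x) = x^4 - 10*x^2 + 15*x - 6.
∫_{-1}^{1} of each monomial x^k gives [2/(k+1) if k even, 0 if k odd]. Integrating term-by-term (or equivalently evaluating the antiderivative F(x) = x^5/5 - 10*x^3/3 + 15*x^2/2 - 6*x at the endpoints):
  F(1) − F(−1) = -49/30 − (499/30) = -274/15.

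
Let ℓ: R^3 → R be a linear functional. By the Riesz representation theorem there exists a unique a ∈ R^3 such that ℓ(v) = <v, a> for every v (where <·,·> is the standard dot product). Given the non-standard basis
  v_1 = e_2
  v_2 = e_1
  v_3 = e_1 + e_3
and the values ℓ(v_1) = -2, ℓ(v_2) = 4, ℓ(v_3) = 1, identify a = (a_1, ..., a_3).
a = (4, -2, -3)

Write a = (a_1, ..., a_3) in the standard basis. For each basis vector v_i, ℓ(v_i) = <v_i, a> is a linear equation in the a_j's. Collect the n equations into a matrix system V a = ℓ, where row i of V is v_i (expressed in the standard basis). Since V is invertible (lower-triangular with 1s on the diagonal, up to permutation), solve by back-substitution:
  V =
[[0, 1, 0],
 [1, 0, 0],
 [1, 0, 1]]
  V a = (-2, 4, 1)
Solving gives a = (4, -2, -3).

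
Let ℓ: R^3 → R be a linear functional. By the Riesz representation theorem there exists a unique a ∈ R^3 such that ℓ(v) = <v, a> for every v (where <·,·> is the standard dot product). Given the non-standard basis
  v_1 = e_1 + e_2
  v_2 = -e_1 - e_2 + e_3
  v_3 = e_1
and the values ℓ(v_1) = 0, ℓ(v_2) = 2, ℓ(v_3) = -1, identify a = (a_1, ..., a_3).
a = (-1, 1, 2)

Write a = (a_1, ..., a_3) in the standard basis. For each basis vector v_i, ℓ(v_i) = <v_i, a> is a linear equation in the a_j's. Collect the n equations into a matrix system V a = ℓ, where row i of V is v_i (expressed in the standard basis). Since V is invertible (lower-triangular with 1s on the diagonal, up to permutation), solve by back-substitution:
  V =
[[1, 1, 0],
 [-1, -1, 1],
 [1, 0, 0]]
  V a = (0, 2, -1)
Solving gives a = (-1, 1, 2).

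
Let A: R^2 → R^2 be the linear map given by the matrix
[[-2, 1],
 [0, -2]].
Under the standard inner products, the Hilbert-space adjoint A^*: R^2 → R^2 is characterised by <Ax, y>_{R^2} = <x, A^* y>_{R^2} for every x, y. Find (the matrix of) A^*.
A^* = A^T =
[[-2, 0],
 [1, -2]]

For real matrices with standard dot products, the defining identity <Ax, y> = <x, A^* y> gives (Ax)^T y = x^T (A^*) y, i.e. x^T A^T y = x^T (A^*) y. Since this holds for all x, y, we must have A^* = A^T. Therefore
A^* =
[[-2, 0],
 [1, -2]].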